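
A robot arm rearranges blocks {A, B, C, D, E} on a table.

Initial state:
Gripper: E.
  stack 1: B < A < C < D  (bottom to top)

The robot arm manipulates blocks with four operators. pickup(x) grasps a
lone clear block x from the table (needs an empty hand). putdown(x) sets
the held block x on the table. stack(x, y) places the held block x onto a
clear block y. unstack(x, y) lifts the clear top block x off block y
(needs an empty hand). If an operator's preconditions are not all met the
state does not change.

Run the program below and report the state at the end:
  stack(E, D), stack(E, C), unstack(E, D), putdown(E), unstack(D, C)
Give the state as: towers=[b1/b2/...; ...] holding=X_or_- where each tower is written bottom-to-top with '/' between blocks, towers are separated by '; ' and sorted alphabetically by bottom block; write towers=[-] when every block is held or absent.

step 1 (stack(E, D)): towers=[B/A/C/D/E] holding=-
step 2 (stack(E, C)) [no-op]: towers=[B/A/C/D/E] holding=-
step 3 (unstack(E, D)): towers=[B/A/C/D] holding=E
step 4 (putdown(E)): towers=[B/A/C/D; E] holding=-
step 5 (unstack(D, C)): towers=[B/A/C; E] holding=D

towers=[B/A/C; E] holding=D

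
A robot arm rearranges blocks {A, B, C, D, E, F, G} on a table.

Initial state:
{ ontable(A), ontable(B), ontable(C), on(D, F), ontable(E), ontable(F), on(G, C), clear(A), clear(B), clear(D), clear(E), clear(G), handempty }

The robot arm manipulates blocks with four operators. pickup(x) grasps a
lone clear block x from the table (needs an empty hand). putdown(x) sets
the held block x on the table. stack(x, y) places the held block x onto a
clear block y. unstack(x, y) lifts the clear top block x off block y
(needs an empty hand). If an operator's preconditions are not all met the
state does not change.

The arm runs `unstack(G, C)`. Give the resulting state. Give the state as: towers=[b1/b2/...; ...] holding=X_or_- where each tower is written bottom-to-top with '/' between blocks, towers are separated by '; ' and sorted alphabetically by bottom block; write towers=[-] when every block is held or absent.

before: towers=[A; B; C/G; E; F/D] holding=-
pre[unstack(G, C)]: on(G,C) ok, clear(G) ok, handempty ok
all met → apply unstack(G, C)
after:  towers=[A; B; C; E; F/D] holding=G

towers=[A; B; C; E; F/D] holding=G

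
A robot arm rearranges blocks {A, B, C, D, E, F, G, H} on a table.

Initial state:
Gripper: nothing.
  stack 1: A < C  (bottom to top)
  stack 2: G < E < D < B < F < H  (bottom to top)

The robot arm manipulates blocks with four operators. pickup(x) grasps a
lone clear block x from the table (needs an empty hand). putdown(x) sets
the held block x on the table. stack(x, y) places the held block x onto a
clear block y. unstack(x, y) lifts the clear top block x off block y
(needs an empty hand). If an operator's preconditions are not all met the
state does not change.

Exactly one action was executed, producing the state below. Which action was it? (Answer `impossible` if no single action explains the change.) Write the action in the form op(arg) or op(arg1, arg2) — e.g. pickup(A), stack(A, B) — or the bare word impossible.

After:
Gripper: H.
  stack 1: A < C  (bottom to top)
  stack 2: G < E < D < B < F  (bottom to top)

target: towers=[A/C; G/E/D/B/F] holding=H
     unstack(H, F) → towers=[A/C; G/E/D/B/F] holding=H  ← match
     unstack(C, A) → towers=[A; G/E/D/B/F/H] holding=C

unstack(H, F)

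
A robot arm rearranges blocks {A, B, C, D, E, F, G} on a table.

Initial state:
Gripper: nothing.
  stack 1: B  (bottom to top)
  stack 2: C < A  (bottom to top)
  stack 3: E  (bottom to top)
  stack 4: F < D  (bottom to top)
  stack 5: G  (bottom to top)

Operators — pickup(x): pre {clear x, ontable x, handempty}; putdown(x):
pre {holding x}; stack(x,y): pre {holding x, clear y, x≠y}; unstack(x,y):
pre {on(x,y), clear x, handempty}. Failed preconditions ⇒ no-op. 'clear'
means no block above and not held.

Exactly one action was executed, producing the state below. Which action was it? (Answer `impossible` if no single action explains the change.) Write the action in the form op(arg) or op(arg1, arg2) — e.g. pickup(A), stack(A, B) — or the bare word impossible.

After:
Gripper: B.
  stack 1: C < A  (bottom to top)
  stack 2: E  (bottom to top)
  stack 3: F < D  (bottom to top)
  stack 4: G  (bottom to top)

target: towers=[C/A; E; F/D; G] holding=B
         pickup(B) → towers=[C/A; E; F/D; G] holding=B  ← match
         pickup(G) → towers=[B; C/A; E; F/D] holding=G
     unstack(D, F) → towers=[B; C/A; E; F; G] holding=D
     unstack(A, C) → towers=[B; C; E; F/D; G] holding=A
         pickup(E) → towers=[B; C/A; F/D; G] holding=E

pickup(B)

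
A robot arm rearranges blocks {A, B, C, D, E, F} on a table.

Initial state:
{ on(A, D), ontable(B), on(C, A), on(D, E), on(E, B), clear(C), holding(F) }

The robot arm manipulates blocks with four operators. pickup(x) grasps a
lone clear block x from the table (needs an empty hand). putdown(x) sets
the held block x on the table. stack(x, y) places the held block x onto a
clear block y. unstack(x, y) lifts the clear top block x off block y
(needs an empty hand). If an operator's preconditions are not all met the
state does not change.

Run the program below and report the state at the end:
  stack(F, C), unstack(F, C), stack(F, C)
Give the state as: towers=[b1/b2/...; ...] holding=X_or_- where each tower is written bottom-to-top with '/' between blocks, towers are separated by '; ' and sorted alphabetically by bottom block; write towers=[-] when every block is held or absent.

step 1 (stack(F, C)): towers=[B/E/D/A/C/F] holding=-
step 2 (unstack(F, C)): towers=[B/E/D/A/C] holding=F
step 3 (stack(F, C)): towers=[B/E/D/A/C/F] holding=-

towers=[B/E/D/A/C/F] holding=-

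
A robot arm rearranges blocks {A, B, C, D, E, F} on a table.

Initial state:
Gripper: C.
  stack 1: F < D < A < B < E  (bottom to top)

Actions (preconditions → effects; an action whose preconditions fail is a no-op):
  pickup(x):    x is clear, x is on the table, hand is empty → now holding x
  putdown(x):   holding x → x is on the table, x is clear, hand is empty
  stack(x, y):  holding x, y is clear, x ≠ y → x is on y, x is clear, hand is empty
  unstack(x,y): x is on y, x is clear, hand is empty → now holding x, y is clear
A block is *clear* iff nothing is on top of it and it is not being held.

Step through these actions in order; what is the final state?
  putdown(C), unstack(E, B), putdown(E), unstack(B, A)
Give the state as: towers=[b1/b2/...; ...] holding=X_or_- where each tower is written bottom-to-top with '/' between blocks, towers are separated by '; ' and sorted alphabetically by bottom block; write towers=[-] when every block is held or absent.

towers=[C; E; F/D/A] holding=B

step 1 (putdown(C)): towers=[C; F/D/A/B/E] holding=-
step 2 (unstack(E, B)): towers=[C; F/D/A/B] holding=E
step 3 (putdown(E)): towers=[C; E; F/D/A/B] holding=-
step 4 (unstack(B, A)): towers=[C; E; F/D/A] holding=B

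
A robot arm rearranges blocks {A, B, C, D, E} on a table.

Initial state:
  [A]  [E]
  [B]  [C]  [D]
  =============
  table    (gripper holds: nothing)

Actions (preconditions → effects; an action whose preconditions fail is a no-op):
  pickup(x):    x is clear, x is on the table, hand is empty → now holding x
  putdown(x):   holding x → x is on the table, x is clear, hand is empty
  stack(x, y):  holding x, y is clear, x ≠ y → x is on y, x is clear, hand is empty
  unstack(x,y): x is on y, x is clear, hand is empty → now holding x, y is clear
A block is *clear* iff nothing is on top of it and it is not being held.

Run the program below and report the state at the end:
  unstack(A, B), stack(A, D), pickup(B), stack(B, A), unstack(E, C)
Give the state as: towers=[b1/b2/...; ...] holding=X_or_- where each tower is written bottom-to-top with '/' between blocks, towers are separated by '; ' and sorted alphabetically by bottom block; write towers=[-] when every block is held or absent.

step 1 (unstack(A, B)): towers=[B; C/E; D] holding=A
step 2 (stack(A, D)): towers=[B; C/E; D/A] holding=-
step 3 (pickup(B)): towers=[C/E; D/A] holding=B
step 4 (stack(B, A)): towers=[C/E; D/A/B] holding=-
step 5 (unstack(E, C)): towers=[C; D/A/B] holding=E

towers=[C; D/A/B] holding=E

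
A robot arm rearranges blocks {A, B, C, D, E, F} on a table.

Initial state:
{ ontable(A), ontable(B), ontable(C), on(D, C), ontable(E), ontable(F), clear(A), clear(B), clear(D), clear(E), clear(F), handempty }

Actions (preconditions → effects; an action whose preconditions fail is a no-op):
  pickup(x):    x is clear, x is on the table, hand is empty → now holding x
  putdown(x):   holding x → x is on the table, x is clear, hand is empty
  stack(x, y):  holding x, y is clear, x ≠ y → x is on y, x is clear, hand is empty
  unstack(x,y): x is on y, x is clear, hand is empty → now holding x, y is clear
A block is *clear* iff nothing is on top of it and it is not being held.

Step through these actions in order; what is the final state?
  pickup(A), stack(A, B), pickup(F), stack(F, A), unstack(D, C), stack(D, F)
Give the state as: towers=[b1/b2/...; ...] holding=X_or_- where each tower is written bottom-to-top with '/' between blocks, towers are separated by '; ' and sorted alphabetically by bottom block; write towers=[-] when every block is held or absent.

step 1 (pickup(A)): towers=[B; C/D; E; F] holding=A
step 2 (stack(A, B)): towers=[B/A; C/D; E; F] holding=-
step 3 (pickup(F)): towers=[B/A; C/D; E] holding=F
step 4 (stack(F, A)): towers=[B/A/F; C/D; E] holding=-
step 5 (unstack(D, C)): towers=[B/A/F; C; E] holding=D
step 6 (stack(D, F)): towers=[B/A/F/D; C; E] holding=-

towers=[B/A/F/D; C; E] holding=-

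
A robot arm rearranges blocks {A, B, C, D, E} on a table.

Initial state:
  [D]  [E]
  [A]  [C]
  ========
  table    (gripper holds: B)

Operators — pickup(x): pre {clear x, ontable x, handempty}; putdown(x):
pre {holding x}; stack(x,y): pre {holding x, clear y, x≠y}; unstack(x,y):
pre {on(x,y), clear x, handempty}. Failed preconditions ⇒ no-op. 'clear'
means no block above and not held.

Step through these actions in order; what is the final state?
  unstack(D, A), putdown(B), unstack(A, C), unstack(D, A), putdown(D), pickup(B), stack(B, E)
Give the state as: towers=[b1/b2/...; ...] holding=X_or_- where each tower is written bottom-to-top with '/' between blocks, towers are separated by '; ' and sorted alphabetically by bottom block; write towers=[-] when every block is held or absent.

towers=[A; C/E/B; D] holding=-

step 1 (unstack(D, A)) [no-op]: towers=[A/D; C/E] holding=B
step 2 (putdown(B)): towers=[A/D; B; C/E] holding=-
step 3 (unstack(A, C)) [no-op]: towers=[A/D; B; C/E] holding=-
step 4 (unstack(D, A)): towers=[A; B; C/E] holding=D
step 5 (putdown(D)): towers=[A; B; C/E; D] holding=-
step 6 (pickup(B)): towers=[A; C/E; D] holding=B
step 7 (stack(B, E)): towers=[A; C/E/B; D] holding=-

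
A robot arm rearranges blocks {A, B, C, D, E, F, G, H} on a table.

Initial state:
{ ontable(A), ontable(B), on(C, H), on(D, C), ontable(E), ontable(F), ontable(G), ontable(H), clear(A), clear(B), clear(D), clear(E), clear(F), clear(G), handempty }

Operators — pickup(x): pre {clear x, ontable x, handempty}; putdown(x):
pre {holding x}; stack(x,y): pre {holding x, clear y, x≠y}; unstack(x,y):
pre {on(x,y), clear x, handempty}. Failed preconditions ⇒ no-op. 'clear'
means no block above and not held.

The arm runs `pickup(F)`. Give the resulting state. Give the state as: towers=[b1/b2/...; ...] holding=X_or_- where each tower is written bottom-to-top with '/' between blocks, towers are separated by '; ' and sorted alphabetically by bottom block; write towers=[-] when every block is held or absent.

before: towers=[A; B; E; F; G; H/C/D] holding=-
pre[pickup(F)]: clear(F) yes, ontable(F) yes, handempty yes
all met → apply pickup(F)
after:  towers=[A; B; E; G; H/C/D] holding=F

towers=[A; B; E; G; H/C/D] holding=F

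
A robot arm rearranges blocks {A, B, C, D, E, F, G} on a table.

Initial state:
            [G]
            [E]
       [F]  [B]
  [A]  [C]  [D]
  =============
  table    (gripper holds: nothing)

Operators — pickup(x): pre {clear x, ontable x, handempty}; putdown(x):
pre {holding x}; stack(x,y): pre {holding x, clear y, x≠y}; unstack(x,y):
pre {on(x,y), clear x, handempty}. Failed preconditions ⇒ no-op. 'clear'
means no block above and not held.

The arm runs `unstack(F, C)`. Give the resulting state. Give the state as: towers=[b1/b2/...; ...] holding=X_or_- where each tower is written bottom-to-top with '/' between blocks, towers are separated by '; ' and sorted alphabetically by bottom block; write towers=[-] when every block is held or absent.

towers=[A; C; D/B/E/G] holding=F

before: towers=[A; C/F; D/B/E/G] holding=-
pre[unstack(F, C)]: on(F,C) ✓, clear(F) ✓, handempty ✓
all met → apply unstack(F, C)
after:  towers=[A; C; D/B/E/G] holding=F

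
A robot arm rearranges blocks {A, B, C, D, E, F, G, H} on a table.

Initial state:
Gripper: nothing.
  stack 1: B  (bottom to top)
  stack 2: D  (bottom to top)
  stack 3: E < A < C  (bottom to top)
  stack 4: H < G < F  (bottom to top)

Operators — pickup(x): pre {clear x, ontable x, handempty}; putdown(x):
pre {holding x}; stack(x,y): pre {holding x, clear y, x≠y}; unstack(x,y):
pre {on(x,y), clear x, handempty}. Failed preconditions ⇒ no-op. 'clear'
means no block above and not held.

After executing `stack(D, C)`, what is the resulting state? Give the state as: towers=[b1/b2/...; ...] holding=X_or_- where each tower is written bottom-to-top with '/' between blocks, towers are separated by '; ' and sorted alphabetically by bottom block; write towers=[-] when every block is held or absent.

before: towers=[B; D; E/A/C; H/G/F] holding=-
pre[stack(D, C)]: holding(D) ✗, clear(C) ✓, D≠C ✓
holding(D) unmet → stack(D, C) is a no-op
after:  towers=[B; D; E/A/C; H/G/F] holding=-

towers=[B; D; E/A/C; H/G/F] holding=-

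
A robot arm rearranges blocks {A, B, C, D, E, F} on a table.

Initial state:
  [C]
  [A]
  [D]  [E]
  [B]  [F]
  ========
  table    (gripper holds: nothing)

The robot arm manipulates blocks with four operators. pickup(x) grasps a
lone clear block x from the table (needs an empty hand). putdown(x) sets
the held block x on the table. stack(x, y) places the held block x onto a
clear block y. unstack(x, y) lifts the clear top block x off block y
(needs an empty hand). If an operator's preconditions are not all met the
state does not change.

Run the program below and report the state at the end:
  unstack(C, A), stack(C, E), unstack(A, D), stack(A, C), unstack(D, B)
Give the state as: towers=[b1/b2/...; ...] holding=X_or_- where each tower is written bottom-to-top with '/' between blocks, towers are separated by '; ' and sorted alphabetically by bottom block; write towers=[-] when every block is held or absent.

towers=[B; F/E/C/A] holding=D

step 1 (unstack(C, A)): towers=[B/D/A; F/E] holding=C
step 2 (stack(C, E)): towers=[B/D/A; F/E/C] holding=-
step 3 (unstack(A, D)): towers=[B/D; F/E/C] holding=A
step 4 (stack(A, C)): towers=[B/D; F/E/C/A] holding=-
step 5 (unstack(D, B)): towers=[B; F/E/C/A] holding=D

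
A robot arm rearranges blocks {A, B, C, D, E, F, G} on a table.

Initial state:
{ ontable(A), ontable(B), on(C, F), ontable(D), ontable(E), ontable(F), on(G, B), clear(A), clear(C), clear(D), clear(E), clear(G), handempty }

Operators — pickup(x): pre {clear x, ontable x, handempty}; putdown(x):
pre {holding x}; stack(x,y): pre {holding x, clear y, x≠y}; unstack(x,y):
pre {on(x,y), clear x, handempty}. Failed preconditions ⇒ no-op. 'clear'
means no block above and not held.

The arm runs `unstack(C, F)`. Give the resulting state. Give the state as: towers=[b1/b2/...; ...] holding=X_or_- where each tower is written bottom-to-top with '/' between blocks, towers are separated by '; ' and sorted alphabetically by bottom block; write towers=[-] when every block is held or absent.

towers=[A; B/G; D; E; F] holding=C

before: towers=[A; B/G; D; E; F/C] holding=-
pre[unstack(C, F)]: on(C,F) ✓, clear(C) ✓, handempty ✓
all met → apply unstack(C, F)
after:  towers=[A; B/G; D; E; F] holding=C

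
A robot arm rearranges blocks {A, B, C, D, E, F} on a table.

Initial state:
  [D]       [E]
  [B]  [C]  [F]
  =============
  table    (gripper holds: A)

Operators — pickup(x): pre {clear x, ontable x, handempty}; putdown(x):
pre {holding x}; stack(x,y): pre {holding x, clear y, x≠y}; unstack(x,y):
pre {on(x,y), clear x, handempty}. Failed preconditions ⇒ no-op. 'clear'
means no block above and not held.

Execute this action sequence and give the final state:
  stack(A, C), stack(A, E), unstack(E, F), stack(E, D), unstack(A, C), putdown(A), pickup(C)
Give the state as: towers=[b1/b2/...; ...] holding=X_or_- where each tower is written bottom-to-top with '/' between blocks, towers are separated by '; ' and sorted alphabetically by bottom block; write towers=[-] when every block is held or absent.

step 1 (stack(A, C)): towers=[B/D; C/A; F/E] holding=-
step 2 (stack(A, E)) [no-op]: towers=[B/D; C/A; F/E] holding=-
step 3 (unstack(E, F)): towers=[B/D; C/A; F] holding=E
step 4 (stack(E, D)): towers=[B/D/E; C/A; F] holding=-
step 5 (unstack(A, C)): towers=[B/D/E; C; F] holding=A
step 6 (putdown(A)): towers=[A; B/D/E; C; F] holding=-
step 7 (pickup(C)): towers=[A; B/D/E; F] holding=C

towers=[A; B/D/E; F] holding=C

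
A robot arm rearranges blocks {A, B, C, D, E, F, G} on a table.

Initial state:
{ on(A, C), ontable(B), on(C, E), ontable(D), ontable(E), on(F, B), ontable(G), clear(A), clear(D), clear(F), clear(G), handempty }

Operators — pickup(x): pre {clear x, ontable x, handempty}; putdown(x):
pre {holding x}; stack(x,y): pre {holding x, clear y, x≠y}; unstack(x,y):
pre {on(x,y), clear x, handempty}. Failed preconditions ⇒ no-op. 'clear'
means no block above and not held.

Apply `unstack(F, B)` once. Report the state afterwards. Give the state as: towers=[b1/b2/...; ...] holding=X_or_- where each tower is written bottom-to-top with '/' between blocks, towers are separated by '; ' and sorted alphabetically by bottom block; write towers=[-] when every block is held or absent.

before: towers=[B/F; D; E/C/A; G] holding=-
pre[unstack(F, B)]: on(F,B) ok, clear(F) ok, handempty ok
all met → apply unstack(F, B)
after:  towers=[B; D; E/C/A; G] holding=F

towers=[B; D; E/C/A; G] holding=F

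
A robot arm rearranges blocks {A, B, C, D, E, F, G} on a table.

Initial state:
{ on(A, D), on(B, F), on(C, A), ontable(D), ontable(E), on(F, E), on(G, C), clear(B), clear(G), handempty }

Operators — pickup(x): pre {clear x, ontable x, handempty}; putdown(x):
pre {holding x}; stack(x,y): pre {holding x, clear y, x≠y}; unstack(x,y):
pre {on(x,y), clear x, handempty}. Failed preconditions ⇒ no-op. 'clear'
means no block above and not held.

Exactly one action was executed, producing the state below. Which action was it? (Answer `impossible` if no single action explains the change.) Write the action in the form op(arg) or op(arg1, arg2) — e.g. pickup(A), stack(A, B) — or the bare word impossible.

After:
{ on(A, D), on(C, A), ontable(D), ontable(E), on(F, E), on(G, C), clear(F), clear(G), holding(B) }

target: towers=[D/A/C/G; E/F] holding=B
     unstack(B, F) → towers=[D/A/C/G; E/F] holding=B  ← match
     unstack(G, C) → towers=[D/A/C; E/F/B] holding=G

unstack(B, F)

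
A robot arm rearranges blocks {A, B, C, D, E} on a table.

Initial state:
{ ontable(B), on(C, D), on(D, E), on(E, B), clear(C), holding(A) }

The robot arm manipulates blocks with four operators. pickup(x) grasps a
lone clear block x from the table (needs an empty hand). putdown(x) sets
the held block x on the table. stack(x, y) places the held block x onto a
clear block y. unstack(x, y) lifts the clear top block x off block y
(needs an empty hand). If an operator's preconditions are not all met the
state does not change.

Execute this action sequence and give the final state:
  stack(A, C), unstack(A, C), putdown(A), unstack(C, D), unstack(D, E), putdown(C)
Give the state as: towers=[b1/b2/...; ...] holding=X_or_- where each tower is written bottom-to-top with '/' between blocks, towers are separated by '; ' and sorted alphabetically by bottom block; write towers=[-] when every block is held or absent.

towers=[A; B/E/D; C] holding=-

step 1 (stack(A, C)): towers=[B/E/D/C/A] holding=-
step 2 (unstack(A, C)): towers=[B/E/D/C] holding=A
step 3 (putdown(A)): towers=[A; B/E/D/C] holding=-
step 4 (unstack(C, D)): towers=[A; B/E/D] holding=C
step 5 (unstack(D, E)) [no-op]: towers=[A; B/E/D] holding=C
step 6 (putdown(C)): towers=[A; B/E/D; C] holding=-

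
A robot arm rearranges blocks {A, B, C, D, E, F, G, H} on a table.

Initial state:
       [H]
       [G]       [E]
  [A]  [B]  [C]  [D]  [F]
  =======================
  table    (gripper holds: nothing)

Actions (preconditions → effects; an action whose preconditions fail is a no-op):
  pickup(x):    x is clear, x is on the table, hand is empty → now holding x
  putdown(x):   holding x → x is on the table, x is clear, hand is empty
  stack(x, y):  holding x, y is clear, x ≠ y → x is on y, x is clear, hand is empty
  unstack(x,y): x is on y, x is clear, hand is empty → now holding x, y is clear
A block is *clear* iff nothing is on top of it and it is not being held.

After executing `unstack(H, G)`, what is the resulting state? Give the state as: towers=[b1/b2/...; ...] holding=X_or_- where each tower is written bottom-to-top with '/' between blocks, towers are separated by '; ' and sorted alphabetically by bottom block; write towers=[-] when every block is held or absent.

towers=[A; B/G; C; D/E; F] holding=H

before: towers=[A; B/G/H; C; D/E; F] holding=-
pre[unstack(H, G)]: on(H,G) ✓, clear(H) ✓, handempty ✓
all met → apply unstack(H, G)
after:  towers=[A; B/G; C; D/E; F] holding=H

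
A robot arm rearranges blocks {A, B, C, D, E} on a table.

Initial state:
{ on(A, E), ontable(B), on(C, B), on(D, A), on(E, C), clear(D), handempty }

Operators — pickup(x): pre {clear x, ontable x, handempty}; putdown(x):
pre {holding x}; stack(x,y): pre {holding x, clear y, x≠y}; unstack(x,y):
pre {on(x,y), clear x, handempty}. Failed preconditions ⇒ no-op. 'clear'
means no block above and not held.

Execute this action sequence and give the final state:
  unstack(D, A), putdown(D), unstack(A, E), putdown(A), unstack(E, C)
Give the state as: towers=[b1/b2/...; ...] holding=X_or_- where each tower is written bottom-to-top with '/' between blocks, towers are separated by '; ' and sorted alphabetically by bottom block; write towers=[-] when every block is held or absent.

towers=[A; B/C; D] holding=E

step 1 (unstack(D, A)): towers=[B/C/E/A] holding=D
step 2 (putdown(D)): towers=[B/C/E/A; D] holding=-
step 3 (unstack(A, E)): towers=[B/C/E; D] holding=A
step 4 (putdown(A)): towers=[A; B/C/E; D] holding=-
step 5 (unstack(E, C)): towers=[A; B/C; D] holding=E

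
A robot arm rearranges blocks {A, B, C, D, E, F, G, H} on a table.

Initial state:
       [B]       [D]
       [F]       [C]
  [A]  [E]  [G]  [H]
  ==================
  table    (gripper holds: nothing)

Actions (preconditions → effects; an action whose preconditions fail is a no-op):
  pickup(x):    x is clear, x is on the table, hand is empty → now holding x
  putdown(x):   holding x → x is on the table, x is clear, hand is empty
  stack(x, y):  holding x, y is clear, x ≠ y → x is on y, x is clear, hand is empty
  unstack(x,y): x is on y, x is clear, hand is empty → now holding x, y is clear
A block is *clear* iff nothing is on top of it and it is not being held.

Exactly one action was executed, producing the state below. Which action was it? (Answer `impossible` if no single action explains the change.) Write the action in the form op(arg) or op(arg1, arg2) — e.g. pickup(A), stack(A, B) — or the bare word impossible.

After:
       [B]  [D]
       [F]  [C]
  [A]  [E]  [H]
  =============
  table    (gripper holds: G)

pickup(G)

target: towers=[A; E/F/B; H/C/D] holding=G
         pickup(G) → towers=[A; E/F/B; H/C/D] holding=G  ← match
         pickup(A) → towers=[E/F/B; G; H/C/D] holding=A
     unstack(B, F) → towers=[A; E/F; G; H/C/D] holding=B
     unstack(D, C) → towers=[A; E/F/B; G; H/C] holding=D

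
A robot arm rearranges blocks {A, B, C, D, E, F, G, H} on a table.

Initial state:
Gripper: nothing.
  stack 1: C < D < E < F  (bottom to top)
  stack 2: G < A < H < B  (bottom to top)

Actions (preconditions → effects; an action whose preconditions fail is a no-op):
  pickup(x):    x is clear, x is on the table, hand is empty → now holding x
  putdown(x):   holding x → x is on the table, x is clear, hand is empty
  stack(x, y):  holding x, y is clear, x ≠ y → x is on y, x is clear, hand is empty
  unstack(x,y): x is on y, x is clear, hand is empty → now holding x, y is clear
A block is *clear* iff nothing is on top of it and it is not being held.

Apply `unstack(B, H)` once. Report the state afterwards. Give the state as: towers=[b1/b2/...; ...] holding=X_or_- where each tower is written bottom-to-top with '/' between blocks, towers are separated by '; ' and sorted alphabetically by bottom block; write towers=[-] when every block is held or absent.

towers=[C/D/E/F; G/A/H] holding=B

before: towers=[C/D/E/F; G/A/H/B] holding=-
pre[unstack(B, H)]: on(B,H) yes, clear(B) yes, handempty yes
all met → apply unstack(B, H)
after:  towers=[C/D/E/F; G/A/H] holding=B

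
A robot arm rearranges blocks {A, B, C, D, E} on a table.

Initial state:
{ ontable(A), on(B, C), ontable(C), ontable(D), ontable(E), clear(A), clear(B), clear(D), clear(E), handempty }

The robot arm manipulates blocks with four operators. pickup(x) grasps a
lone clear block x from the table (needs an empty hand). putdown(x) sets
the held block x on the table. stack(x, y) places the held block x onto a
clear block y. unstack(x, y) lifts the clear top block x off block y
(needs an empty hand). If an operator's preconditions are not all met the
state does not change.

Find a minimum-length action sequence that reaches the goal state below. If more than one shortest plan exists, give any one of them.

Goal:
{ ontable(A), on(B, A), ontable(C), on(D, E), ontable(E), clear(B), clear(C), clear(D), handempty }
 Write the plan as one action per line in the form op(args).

unstack(B, C)
stack(B, A)
pickup(D)
stack(D, E)

step 1 (unstack(B, C)): towers=[A; C; D; E] holding=B
step 2 (stack(B, A)): towers=[A/B; C; D; E] holding=-
step 3 (pickup(D)): towers=[A/B; C; E] holding=D
step 4 (stack(D, E)): towers=[A/B; C; E/D] holding=-
goal check: towers=[A/B; C; E/D] holding=- — reached (length 4, optimal by BFS)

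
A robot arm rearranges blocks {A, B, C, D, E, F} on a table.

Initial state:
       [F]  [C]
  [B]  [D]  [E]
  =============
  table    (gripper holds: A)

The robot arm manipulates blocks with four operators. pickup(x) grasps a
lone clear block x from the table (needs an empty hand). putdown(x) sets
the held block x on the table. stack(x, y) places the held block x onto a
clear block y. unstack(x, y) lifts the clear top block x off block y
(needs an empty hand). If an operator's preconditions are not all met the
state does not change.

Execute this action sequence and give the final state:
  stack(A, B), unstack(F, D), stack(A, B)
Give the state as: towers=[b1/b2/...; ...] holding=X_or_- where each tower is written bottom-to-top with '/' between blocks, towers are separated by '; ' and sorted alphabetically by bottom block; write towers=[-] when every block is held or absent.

step 1 (stack(A, B)): towers=[B/A; D/F; E/C] holding=-
step 2 (unstack(F, D)): towers=[B/A; D; E/C] holding=F
step 3 (stack(A, B)) [no-op]: towers=[B/A; D; E/C] holding=F

towers=[B/A; D; E/C] holding=F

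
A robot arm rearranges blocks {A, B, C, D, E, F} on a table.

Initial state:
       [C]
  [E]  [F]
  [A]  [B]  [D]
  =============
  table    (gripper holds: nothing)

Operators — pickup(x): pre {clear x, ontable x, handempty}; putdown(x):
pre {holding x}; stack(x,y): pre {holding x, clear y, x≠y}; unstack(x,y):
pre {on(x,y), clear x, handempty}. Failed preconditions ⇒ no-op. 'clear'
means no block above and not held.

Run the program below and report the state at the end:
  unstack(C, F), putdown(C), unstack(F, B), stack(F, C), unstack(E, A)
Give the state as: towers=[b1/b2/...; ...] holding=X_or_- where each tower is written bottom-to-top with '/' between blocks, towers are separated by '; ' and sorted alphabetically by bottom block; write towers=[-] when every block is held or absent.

step 1 (unstack(C, F)): towers=[A/E; B/F; D] holding=C
step 2 (putdown(C)): towers=[A/E; B/F; C; D] holding=-
step 3 (unstack(F, B)): towers=[A/E; B; C; D] holding=F
step 4 (stack(F, C)): towers=[A/E; B; C/F; D] holding=-
step 5 (unstack(E, A)): towers=[A; B; C/F; D] holding=E

towers=[A; B; C/F; D] holding=E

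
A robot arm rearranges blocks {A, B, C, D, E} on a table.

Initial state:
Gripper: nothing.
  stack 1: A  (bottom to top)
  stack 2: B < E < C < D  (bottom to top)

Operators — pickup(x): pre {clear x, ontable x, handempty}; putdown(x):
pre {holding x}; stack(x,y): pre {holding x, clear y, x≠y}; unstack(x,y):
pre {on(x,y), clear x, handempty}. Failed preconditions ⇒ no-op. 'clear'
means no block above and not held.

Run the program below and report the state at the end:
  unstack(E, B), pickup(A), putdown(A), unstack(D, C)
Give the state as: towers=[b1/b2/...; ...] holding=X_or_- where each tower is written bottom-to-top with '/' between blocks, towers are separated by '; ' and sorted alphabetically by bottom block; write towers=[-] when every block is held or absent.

towers=[A; B/E/C] holding=D

step 1 (unstack(E, B)) [no-op]: towers=[A; B/E/C/D] holding=-
step 2 (pickup(A)): towers=[B/E/C/D] holding=A
step 3 (putdown(A)): towers=[A; B/E/C/D] holding=-
step 4 (unstack(D, C)): towers=[A; B/E/C] holding=D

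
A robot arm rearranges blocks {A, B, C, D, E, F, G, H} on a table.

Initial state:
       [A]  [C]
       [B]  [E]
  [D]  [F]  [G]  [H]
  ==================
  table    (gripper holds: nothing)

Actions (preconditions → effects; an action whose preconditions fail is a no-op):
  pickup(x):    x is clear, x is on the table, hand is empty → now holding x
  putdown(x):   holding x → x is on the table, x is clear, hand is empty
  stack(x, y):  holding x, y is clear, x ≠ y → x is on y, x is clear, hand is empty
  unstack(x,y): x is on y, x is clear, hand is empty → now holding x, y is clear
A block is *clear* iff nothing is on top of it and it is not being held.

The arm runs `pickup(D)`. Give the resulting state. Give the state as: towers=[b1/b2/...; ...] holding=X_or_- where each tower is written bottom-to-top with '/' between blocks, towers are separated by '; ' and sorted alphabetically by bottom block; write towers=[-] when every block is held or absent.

towers=[F/B/A; G/E/C; H] holding=D

before: towers=[D; F/B/A; G/E/C; H] holding=-
pre[pickup(D)]: clear(D) ok, ontable(D) ok, handempty ok
all met → apply pickup(D)
after:  towers=[F/B/A; G/E/C; H] holding=D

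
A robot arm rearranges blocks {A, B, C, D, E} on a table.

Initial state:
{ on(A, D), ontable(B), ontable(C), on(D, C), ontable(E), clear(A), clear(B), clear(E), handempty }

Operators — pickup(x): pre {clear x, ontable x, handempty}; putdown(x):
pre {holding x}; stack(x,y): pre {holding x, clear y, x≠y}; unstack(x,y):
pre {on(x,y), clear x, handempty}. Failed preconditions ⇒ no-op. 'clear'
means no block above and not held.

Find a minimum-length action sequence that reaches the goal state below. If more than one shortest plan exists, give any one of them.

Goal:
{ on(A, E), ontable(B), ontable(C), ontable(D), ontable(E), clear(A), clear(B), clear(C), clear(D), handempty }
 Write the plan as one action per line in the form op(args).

unstack(A, D)
stack(A, E)
unstack(D, C)
putdown(D)

step 1 (unstack(A, D)): towers=[B; C/D; E] holding=A
step 2 (stack(A, E)): towers=[B; C/D; E/A] holding=-
step 3 (unstack(D, C)): towers=[B; C; E/A] holding=D
step 4 (putdown(D)): towers=[B; C; D; E/A] holding=-
goal check: towers=[B; C; D; E/A] holding=- — reached (length 4, optimal by BFS)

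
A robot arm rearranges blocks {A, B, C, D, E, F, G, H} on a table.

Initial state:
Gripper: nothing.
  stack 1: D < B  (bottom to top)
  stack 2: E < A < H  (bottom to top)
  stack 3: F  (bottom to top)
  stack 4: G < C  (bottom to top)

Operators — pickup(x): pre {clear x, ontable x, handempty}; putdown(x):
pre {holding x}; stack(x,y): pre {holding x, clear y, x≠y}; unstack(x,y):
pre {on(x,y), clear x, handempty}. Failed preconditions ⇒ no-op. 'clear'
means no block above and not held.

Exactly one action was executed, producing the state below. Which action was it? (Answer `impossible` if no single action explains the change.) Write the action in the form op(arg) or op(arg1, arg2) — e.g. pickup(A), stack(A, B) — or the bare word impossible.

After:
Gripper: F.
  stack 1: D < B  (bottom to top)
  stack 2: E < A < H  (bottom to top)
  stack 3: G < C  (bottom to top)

pickup(F)

target: towers=[D/B; E/A/H; G/C] holding=F
     unstack(H, A) → towers=[D/B; E/A; F; G/C] holding=H
     unstack(B, D) → towers=[D; E/A/H; F; G/C] holding=B
         pickup(F) → towers=[D/B; E/A/H; G/C] holding=F  ← match
     unstack(C, G) → towers=[D/B; E/A/H; F; G] holding=C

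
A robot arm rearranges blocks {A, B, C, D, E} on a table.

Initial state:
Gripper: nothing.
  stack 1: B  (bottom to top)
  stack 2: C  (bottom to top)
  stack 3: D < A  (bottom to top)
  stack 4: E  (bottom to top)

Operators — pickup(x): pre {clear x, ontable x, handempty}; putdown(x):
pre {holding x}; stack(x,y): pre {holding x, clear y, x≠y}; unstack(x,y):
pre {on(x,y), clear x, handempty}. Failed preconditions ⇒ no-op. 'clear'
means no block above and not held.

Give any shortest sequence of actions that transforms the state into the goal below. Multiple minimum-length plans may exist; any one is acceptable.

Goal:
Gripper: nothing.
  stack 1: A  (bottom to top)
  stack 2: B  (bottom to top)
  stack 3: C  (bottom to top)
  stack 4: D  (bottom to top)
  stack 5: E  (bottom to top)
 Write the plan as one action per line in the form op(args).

step 1 (unstack(A, D)): towers=[B; C; D; E] holding=A
step 2 (putdown(A)): towers=[A; B; C; D; E] holding=-
goal check: towers=[A; B; C; D; E] holding=- — reached (length 2, optimal by BFS)

unstack(A, D)
putdown(A)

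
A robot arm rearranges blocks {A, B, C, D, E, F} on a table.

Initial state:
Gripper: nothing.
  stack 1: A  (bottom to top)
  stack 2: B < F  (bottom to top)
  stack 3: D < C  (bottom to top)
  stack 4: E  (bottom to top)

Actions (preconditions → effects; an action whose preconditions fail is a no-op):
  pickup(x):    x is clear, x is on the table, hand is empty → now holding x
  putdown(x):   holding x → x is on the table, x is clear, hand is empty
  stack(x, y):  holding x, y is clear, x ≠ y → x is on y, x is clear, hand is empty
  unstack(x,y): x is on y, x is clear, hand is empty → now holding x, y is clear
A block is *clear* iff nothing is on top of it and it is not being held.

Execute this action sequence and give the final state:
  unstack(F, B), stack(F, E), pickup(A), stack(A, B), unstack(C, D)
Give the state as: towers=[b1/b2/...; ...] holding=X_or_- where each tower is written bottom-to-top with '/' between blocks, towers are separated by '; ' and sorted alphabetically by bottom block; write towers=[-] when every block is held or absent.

towers=[B/A; D; E/F] holding=C

step 1 (unstack(F, B)): towers=[A; B; D/C; E] holding=F
step 2 (stack(F, E)): towers=[A; B; D/C; E/F] holding=-
step 3 (pickup(A)): towers=[B; D/C; E/F] holding=A
step 4 (stack(A, B)): towers=[B/A; D/C; E/F] holding=-
step 5 (unstack(C, D)): towers=[B/A; D; E/F] holding=C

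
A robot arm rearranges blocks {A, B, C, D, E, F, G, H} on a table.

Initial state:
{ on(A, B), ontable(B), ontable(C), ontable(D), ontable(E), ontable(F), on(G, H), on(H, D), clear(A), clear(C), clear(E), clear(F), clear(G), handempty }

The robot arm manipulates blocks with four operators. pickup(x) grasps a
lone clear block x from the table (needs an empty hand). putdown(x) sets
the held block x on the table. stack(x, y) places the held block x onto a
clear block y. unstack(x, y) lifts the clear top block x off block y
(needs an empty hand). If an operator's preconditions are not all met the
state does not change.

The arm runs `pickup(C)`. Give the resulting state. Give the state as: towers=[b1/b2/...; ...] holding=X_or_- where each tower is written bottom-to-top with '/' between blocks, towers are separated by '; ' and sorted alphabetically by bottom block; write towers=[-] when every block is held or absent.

towers=[B/A; D/H/G; E; F] holding=C

before: towers=[B/A; C; D/H/G; E; F] holding=-
pre[pickup(C)]: clear(C) ✓, ontable(C) ✓, handempty ✓
all met → apply pickup(C)
after:  towers=[B/A; D/H/G; E; F] holding=C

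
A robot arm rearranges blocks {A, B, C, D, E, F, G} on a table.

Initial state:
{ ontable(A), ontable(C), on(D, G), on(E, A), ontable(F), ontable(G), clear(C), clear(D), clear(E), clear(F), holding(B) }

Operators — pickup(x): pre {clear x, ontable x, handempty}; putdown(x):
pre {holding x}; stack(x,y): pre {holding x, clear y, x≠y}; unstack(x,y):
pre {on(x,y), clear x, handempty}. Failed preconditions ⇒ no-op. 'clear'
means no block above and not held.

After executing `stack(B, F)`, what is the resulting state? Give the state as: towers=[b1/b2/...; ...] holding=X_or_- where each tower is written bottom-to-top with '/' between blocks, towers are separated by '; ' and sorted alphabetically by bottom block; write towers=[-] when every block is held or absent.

before: towers=[A/E; C; F; G/D] holding=B
pre[stack(B, F)]: holding(B) yes, clear(F) yes, B≠F yes
all met → apply stack(B, F)
after:  towers=[A/E; C; F/B; G/D] holding=-

towers=[A/E; C; F/B; G/D] holding=-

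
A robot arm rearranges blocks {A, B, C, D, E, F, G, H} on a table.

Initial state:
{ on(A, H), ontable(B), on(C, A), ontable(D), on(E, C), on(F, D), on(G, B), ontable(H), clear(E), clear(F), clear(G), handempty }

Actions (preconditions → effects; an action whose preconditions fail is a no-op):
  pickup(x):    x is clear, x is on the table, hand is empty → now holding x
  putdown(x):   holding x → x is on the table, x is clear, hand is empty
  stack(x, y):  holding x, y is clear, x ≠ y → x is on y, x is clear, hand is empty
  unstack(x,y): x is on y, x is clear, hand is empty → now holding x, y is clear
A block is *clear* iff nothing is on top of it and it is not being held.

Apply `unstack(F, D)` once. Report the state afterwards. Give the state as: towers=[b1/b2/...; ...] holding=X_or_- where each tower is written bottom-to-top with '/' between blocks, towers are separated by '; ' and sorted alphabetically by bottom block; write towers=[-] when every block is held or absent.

before: towers=[B/G; D/F; H/A/C/E] holding=-
pre[unstack(F, D)]: on(F,D) yes, clear(F) yes, handempty yes
all met → apply unstack(F, D)
after:  towers=[B/G; D; H/A/C/E] holding=F

towers=[B/G; D; H/A/C/E] holding=F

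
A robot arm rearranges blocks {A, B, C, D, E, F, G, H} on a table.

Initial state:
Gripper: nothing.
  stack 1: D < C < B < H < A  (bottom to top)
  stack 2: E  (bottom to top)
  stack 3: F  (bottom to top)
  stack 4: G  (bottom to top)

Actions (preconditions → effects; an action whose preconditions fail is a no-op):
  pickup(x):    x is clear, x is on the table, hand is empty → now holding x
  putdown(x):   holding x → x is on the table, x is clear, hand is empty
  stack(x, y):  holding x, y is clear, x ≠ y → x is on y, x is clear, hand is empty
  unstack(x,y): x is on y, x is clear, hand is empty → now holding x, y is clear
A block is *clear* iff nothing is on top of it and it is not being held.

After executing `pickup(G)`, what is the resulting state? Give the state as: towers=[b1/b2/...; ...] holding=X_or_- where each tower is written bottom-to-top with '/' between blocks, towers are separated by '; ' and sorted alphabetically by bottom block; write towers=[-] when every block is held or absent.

before: towers=[D/C/B/H/A; E; F; G] holding=-
pre[pickup(G)]: clear(G) yes, ontable(G) yes, handempty yes
all met → apply pickup(G)
after:  towers=[D/C/B/H/A; E; F] holding=G

towers=[D/C/B/H/A; E; F] holding=G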